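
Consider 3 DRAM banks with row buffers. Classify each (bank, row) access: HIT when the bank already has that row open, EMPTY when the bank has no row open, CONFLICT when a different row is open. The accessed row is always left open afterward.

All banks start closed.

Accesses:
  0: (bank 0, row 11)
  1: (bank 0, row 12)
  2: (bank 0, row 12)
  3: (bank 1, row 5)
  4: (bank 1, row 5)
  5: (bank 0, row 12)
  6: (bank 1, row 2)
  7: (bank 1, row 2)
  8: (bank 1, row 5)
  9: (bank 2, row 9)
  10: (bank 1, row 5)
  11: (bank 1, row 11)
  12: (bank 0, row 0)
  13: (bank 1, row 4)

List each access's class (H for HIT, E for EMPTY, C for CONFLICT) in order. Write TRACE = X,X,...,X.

TRACE = E,C,H,E,H,H,C,H,C,E,H,C,C,C

0: bank 0 row 11 — prev None → EMPTY
1: bank 0 row 12 — prev 11 → CONFLICT
2: bank 0 row 12 — prev 12 → HIT
3: bank 1 row 5 — prev None → EMPTY
4: bank 1 row 5 — prev 5 → HIT
5: bank 0 row 12 — prev 12 → HIT
6: bank 1 row 2 — prev 5 → CONFLICT
7: bank 1 row 2 — prev 2 → HIT
8: bank 1 row 5 — prev 2 → CONFLICT
9: bank 2 row 9 — prev None → EMPTY
10: bank 1 row 5 — prev 5 → HIT
11: bank 1 row 11 — prev 5 → CONFLICT
12: bank 0 row 0 — prev 12 → CONFLICT
13: bank 1 row 4 — prev 11 → CONFLICT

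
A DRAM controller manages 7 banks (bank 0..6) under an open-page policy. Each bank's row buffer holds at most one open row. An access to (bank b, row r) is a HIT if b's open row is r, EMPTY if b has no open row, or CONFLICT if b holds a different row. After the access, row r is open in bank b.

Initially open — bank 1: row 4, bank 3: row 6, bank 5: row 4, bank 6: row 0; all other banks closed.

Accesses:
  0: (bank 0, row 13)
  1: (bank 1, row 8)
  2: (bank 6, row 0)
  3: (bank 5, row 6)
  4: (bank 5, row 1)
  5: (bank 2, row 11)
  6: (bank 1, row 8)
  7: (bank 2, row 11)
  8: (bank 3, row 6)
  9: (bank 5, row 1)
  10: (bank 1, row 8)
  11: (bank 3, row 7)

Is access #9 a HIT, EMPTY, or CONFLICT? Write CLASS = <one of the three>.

#0 (0,13) E
#1 (1,8) C  (was 4)
#2 (6,0) H  (was 0)
#3 (5,6) C  (was 4)
#4 (5,1) C  (was 6)
#5 (2,11) E
#6 (1,8) H  (was 8)
#7 (2,11) H  (was 11)
#8 (3,6) H  (was 6)
#9 (5,1) H  (was 1)
#10 (1,8) H  (was 8)
#11 (3,7) C  (was 6)

CLASS = HIT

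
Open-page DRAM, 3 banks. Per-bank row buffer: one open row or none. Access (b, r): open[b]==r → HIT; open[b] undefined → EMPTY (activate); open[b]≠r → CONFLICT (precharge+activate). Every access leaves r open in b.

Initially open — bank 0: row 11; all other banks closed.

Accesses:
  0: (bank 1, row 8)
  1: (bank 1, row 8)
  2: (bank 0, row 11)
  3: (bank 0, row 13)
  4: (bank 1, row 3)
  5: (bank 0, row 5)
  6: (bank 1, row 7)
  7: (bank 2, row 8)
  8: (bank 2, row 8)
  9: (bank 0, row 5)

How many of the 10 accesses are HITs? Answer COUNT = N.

step 0: bank1 None->8 [EMPTY]
step 1: bank1 8->8 [HIT]
step 2: bank0 11->11 [HIT]
step 3: bank0 11->13 [CONFLICT]
step 4: bank1 8->3 [CONFLICT]
step 5: bank0 13->5 [CONFLICT]
step 6: bank1 3->7 [CONFLICT]
step 7: bank2 None->8 [EMPTY]
step 8: bank2 8->8 [HIT]
step 9: bank0 5->5 [HIT]

COUNT = 4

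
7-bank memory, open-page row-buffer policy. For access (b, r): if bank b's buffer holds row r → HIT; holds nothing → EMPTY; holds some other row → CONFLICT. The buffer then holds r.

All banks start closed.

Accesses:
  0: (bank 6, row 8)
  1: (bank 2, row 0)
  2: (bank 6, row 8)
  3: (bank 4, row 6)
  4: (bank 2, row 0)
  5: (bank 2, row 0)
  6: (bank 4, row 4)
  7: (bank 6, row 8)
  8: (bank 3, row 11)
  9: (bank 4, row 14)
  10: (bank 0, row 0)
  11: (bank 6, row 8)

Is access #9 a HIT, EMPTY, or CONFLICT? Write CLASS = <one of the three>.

#0 (6,8) E
#1 (2,0) E
#2 (6,8) H  (was 8)
#3 (4,6) E
#4 (2,0) H  (was 0)
#5 (2,0) H  (was 0)
#6 (4,4) C  (was 6)
#7 (6,8) H  (was 8)
#8 (3,11) E
#9 (4,14) C  (was 4)
#10 (0,0) E
#11 (6,8) H  (was 8)

CLASS = CONFLICT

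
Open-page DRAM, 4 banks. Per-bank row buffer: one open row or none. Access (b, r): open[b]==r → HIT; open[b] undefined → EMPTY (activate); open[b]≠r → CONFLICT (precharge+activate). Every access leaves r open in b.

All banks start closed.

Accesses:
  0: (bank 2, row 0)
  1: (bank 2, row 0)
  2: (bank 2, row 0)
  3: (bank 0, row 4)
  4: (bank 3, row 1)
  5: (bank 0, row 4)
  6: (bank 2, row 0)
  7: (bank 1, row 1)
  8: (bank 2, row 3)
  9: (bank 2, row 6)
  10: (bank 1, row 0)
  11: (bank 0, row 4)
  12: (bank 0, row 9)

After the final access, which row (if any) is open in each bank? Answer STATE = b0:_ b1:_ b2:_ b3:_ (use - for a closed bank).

#0 (2,0) E
#1 (2,0) H  (was 0)
#2 (2,0) H  (was 0)
#3 (0,4) E
#4 (3,1) E
#5 (0,4) H  (was 4)
#6 (2,0) H  (was 0)
#7 (1,1) E
#8 (2,3) C  (was 0)
#9 (2,6) C  (was 3)
#10 (1,0) C  (was 1)
#11 (0,4) H  (was 4)
#12 (0,9) C  (was 4)

STATE = b0:9 b1:0 b2:6 b3:1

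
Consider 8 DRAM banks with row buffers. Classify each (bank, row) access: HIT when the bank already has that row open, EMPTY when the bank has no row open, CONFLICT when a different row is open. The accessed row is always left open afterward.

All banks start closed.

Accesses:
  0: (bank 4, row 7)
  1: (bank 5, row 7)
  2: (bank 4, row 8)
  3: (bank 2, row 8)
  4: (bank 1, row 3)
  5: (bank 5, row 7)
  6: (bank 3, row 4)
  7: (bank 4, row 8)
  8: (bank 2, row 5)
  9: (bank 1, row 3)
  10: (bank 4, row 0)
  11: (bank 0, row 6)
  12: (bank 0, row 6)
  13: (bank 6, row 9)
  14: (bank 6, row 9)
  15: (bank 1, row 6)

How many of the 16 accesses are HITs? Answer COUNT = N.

0: bank 4 row 7 — prev None → EMPTY
1: bank 5 row 7 — prev None → EMPTY
2: bank 4 row 8 — prev 7 → CONFLICT
3: bank 2 row 8 — prev None → EMPTY
4: bank 1 row 3 — prev None → EMPTY
5: bank 5 row 7 — prev 7 → HIT
6: bank 3 row 4 — prev None → EMPTY
7: bank 4 row 8 — prev 8 → HIT
8: bank 2 row 5 — prev 8 → CONFLICT
9: bank 1 row 3 — prev 3 → HIT
10: bank 4 row 0 — prev 8 → CONFLICT
11: bank 0 row 6 — prev None → EMPTY
12: bank 0 row 6 — prev 6 → HIT
13: bank 6 row 9 — prev None → EMPTY
14: bank 6 row 9 — prev 9 → HIT
15: bank 1 row 6 — prev 3 → CONFLICT

COUNT = 5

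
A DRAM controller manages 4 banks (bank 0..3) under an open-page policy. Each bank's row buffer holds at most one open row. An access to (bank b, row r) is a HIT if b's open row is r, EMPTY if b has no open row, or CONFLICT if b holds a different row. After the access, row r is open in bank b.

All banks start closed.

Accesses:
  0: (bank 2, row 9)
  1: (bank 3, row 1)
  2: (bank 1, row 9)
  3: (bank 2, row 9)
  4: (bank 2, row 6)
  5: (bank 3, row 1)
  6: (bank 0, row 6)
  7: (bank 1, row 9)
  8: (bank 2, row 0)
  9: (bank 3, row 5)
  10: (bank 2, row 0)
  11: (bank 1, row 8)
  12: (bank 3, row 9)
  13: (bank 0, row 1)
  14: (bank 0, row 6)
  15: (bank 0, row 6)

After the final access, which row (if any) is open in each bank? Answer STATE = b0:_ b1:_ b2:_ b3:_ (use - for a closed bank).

STATE = b0:6 b1:8 b2:0 b3:9

0: bank 2 row 9 — prev None → EMPTY
1: bank 3 row 1 — prev None → EMPTY
2: bank 1 row 9 — prev None → EMPTY
3: bank 2 row 9 — prev 9 → HIT
4: bank 2 row 6 — prev 9 → CONFLICT
5: bank 3 row 1 — prev 1 → HIT
6: bank 0 row 6 — prev None → EMPTY
7: bank 1 row 9 — prev 9 → HIT
8: bank 2 row 0 — prev 6 → CONFLICT
9: bank 3 row 5 — prev 1 → CONFLICT
10: bank 2 row 0 — prev 0 → HIT
11: bank 1 row 8 — prev 9 → CONFLICT
12: bank 3 row 9 — prev 5 → CONFLICT
13: bank 0 row 1 — prev 6 → CONFLICT
14: bank 0 row 6 — prev 1 → CONFLICT
15: bank 0 row 6 — prev 6 → HIT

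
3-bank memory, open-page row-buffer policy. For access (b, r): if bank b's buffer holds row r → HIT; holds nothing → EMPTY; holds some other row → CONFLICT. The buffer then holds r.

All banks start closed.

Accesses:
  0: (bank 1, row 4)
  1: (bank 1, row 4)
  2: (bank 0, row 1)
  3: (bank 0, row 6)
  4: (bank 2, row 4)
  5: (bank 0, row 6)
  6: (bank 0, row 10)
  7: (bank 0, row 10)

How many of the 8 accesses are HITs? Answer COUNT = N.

COUNT = 3

#0 (1,4) E
#1 (1,4) H  (was 4)
#2 (0,1) E
#3 (0,6) C  (was 1)
#4 (2,4) E
#5 (0,6) H  (was 6)
#6 (0,10) C  (was 6)
#7 (0,10) H  (was 10)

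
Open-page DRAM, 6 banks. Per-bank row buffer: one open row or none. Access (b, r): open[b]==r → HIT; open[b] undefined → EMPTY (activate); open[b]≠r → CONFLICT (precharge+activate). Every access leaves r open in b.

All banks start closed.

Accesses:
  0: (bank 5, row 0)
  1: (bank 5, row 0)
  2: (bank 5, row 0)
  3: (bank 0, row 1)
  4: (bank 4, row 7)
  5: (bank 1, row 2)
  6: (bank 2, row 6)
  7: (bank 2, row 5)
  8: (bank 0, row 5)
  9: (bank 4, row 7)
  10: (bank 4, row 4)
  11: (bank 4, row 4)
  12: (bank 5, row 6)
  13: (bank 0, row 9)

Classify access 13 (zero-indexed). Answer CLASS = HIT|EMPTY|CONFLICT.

CLASS = CONFLICT

0: bank 5 row 0 — prev None → EMPTY
1: bank 5 row 0 — prev 0 → HIT
2: bank 5 row 0 — prev 0 → HIT
3: bank 0 row 1 — prev None → EMPTY
4: bank 4 row 7 — prev None → EMPTY
5: bank 1 row 2 — prev None → EMPTY
6: bank 2 row 6 — prev None → EMPTY
7: bank 2 row 5 — prev 6 → CONFLICT
8: bank 0 row 5 — prev 1 → CONFLICT
9: bank 4 row 7 — prev 7 → HIT
10: bank 4 row 4 — prev 7 → CONFLICT
11: bank 4 row 4 — prev 4 → HIT
12: bank 5 row 6 — prev 0 → CONFLICT
13: bank 0 row 9 — prev 5 → CONFLICT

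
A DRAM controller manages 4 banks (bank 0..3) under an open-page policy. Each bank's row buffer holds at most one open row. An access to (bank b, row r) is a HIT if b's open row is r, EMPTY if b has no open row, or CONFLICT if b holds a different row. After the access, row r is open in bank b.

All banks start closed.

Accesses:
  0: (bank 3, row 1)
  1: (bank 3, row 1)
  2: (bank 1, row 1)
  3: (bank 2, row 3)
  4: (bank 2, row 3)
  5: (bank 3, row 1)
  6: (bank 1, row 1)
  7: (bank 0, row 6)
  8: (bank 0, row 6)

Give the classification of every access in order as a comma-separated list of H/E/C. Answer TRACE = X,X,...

#0 (3,1) E
#1 (3,1) H  (was 1)
#2 (1,1) E
#3 (2,3) E
#4 (2,3) H  (was 3)
#5 (3,1) H  (was 1)
#6 (1,1) H  (was 1)
#7 (0,6) E
#8 (0,6) H  (was 6)

TRACE = E,H,E,E,H,H,H,E,H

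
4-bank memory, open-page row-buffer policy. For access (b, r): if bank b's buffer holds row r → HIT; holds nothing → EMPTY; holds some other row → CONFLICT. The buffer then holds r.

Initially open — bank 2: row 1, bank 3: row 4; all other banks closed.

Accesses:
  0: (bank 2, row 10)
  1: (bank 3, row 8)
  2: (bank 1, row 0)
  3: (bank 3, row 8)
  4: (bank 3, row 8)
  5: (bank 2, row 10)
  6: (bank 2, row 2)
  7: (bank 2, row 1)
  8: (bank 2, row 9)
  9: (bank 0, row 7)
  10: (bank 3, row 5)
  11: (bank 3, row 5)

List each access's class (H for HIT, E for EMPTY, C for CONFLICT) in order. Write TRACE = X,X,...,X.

TRACE = C,C,E,H,H,H,C,C,C,E,C,H

0: bank 2 row 10 — prev 1 → CONFLICT
1: bank 3 row 8 — prev 4 → CONFLICT
2: bank 1 row 0 — prev None → EMPTY
3: bank 3 row 8 — prev 8 → HIT
4: bank 3 row 8 — prev 8 → HIT
5: bank 2 row 10 — prev 10 → HIT
6: bank 2 row 2 — prev 10 → CONFLICT
7: bank 2 row 1 — prev 2 → CONFLICT
8: bank 2 row 9 — prev 1 → CONFLICT
9: bank 0 row 7 — prev None → EMPTY
10: bank 3 row 5 — prev 8 → CONFLICT
11: bank 3 row 5 — prev 5 → HIT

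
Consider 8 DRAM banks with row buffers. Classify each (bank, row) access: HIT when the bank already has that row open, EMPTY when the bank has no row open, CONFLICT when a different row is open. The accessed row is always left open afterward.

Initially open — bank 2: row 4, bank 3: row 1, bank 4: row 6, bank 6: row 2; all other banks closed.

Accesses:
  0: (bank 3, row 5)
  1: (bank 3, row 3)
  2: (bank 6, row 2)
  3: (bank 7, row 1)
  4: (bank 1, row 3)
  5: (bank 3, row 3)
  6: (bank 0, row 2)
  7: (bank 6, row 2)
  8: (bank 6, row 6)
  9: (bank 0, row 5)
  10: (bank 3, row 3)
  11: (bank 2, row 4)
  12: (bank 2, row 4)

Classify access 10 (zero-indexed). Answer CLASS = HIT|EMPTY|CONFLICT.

#0 (3,5) C  (was 1)
#1 (3,3) C  (was 5)
#2 (6,2) H  (was 2)
#3 (7,1) E
#4 (1,3) E
#5 (3,3) H  (was 3)
#6 (0,2) E
#7 (6,2) H  (was 2)
#8 (6,6) C  (was 2)
#9 (0,5) C  (was 2)
#10 (3,3) H  (was 3)
#11 (2,4) H  (was 4)
#12 (2,4) H  (was 4)

CLASS = HIT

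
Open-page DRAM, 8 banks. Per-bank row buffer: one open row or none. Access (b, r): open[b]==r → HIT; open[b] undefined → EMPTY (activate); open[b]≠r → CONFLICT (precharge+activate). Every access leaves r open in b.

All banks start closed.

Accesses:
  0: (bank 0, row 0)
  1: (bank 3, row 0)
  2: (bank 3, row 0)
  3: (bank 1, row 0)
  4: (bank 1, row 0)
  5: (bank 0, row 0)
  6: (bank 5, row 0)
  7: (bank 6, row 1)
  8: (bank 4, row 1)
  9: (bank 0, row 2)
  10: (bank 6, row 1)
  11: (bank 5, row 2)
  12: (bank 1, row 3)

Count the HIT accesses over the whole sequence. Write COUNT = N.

step 0: bank0 None->0 [EMPTY]
step 1: bank3 None->0 [EMPTY]
step 2: bank3 0->0 [HIT]
step 3: bank1 None->0 [EMPTY]
step 4: bank1 0->0 [HIT]
step 5: bank0 0->0 [HIT]
step 6: bank5 None->0 [EMPTY]
step 7: bank6 None->1 [EMPTY]
step 8: bank4 None->1 [EMPTY]
step 9: bank0 0->2 [CONFLICT]
step 10: bank6 1->1 [HIT]
step 11: bank5 0->2 [CONFLICT]
step 12: bank1 0->3 [CONFLICT]

COUNT = 4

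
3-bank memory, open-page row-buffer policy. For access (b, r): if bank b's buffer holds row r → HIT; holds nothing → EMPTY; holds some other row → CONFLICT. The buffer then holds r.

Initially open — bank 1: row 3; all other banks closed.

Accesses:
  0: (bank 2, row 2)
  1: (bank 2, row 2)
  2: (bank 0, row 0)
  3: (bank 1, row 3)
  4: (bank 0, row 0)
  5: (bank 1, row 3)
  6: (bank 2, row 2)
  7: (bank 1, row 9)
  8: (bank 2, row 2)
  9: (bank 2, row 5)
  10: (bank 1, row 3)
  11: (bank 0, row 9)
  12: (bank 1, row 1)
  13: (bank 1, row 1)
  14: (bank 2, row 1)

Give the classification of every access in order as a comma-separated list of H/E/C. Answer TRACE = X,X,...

TRACE = E,H,E,H,H,H,H,C,H,C,C,C,C,H,C

0: bank 2 row 2 — prev None → EMPTY
1: bank 2 row 2 — prev 2 → HIT
2: bank 0 row 0 — prev None → EMPTY
3: bank 1 row 3 — prev 3 → HIT
4: bank 0 row 0 — prev 0 → HIT
5: bank 1 row 3 — prev 3 → HIT
6: bank 2 row 2 — prev 2 → HIT
7: bank 1 row 9 — prev 3 → CONFLICT
8: bank 2 row 2 — prev 2 → HIT
9: bank 2 row 5 — prev 2 → CONFLICT
10: bank 1 row 3 — prev 9 → CONFLICT
11: bank 0 row 9 — prev 0 → CONFLICT
12: bank 1 row 1 — prev 3 → CONFLICT
13: bank 1 row 1 — prev 1 → HIT
14: bank 2 row 1 — prev 5 → CONFLICT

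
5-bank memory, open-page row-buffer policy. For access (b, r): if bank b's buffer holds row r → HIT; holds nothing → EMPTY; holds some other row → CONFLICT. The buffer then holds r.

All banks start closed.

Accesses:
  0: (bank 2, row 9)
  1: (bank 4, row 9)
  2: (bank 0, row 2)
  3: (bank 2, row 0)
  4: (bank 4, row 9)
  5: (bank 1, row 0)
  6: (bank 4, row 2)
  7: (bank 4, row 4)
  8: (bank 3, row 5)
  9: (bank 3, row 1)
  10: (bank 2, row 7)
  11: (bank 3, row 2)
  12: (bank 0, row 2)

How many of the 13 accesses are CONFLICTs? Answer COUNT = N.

0: bank 2 row 9 — prev None → EMPTY
1: bank 4 row 9 — prev None → EMPTY
2: bank 0 row 2 — prev None → EMPTY
3: bank 2 row 0 — prev 9 → CONFLICT
4: bank 4 row 9 — prev 9 → HIT
5: bank 1 row 0 — prev None → EMPTY
6: bank 4 row 2 — prev 9 → CONFLICT
7: bank 4 row 4 — prev 2 → CONFLICT
8: bank 3 row 5 — prev None → EMPTY
9: bank 3 row 1 — prev 5 → CONFLICT
10: bank 2 row 7 — prev 0 → CONFLICT
11: bank 3 row 2 — prev 1 → CONFLICT
12: bank 0 row 2 — prev 2 → HIT

COUNT = 6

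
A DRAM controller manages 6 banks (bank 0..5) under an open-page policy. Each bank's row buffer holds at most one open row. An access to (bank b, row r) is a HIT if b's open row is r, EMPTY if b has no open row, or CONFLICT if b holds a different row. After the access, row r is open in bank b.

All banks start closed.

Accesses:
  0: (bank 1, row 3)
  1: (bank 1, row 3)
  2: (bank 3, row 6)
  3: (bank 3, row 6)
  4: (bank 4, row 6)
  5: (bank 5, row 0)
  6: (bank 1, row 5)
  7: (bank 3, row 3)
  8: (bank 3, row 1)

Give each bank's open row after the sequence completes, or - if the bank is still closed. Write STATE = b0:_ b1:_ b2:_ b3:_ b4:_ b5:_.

STATE = b0:- b1:5 b2:- b3:1 b4:6 b5:0

step 0: bank1 None->3 [EMPTY]
step 1: bank1 3->3 [HIT]
step 2: bank3 None->6 [EMPTY]
step 3: bank3 6->6 [HIT]
step 4: bank4 None->6 [EMPTY]
step 5: bank5 None->0 [EMPTY]
step 6: bank1 3->5 [CONFLICT]
step 7: bank3 6->3 [CONFLICT]
step 8: bank3 3->1 [CONFLICT]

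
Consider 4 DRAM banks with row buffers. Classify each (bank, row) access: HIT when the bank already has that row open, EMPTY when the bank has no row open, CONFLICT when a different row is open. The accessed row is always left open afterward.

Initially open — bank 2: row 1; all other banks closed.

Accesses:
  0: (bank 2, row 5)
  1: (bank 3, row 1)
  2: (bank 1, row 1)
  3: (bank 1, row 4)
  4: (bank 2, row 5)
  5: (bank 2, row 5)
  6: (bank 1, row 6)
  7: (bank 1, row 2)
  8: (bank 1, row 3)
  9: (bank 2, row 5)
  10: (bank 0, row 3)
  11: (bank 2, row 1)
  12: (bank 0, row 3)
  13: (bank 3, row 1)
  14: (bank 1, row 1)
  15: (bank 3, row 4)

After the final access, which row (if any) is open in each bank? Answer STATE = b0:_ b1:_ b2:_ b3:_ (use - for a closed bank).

STATE = b0:3 b1:1 b2:1 b3:4

#0 (2,5) C  (was 1)
#1 (3,1) E
#2 (1,1) E
#3 (1,4) C  (was 1)
#4 (2,5) H  (was 5)
#5 (2,5) H  (was 5)
#6 (1,6) C  (was 4)
#7 (1,2) C  (was 6)
#8 (1,3) C  (was 2)
#9 (2,5) H  (was 5)
#10 (0,3) E
#11 (2,1) C  (was 5)
#12 (0,3) H  (was 3)
#13 (3,1) H  (was 1)
#14 (1,1) C  (was 3)
#15 (3,4) C  (was 1)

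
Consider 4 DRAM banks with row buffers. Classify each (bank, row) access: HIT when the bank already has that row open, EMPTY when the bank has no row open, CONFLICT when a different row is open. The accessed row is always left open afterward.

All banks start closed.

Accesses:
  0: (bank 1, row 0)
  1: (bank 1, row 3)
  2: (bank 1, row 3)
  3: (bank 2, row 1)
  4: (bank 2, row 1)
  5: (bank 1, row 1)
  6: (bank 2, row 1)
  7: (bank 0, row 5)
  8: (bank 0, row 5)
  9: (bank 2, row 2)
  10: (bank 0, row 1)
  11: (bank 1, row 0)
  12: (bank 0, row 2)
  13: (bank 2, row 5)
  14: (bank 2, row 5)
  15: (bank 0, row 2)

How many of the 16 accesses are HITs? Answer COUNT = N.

COUNT = 6

#0 (1,0) E
#1 (1,3) C  (was 0)
#2 (1,3) H  (was 3)
#3 (2,1) E
#4 (2,1) H  (was 1)
#5 (1,1) C  (was 3)
#6 (2,1) H  (was 1)
#7 (0,5) E
#8 (0,5) H  (was 5)
#9 (2,2) C  (was 1)
#10 (0,1) C  (was 5)
#11 (1,0) C  (was 1)
#12 (0,2) C  (was 1)
#13 (2,5) C  (was 2)
#14 (2,5) H  (was 5)
#15 (0,2) H  (was 2)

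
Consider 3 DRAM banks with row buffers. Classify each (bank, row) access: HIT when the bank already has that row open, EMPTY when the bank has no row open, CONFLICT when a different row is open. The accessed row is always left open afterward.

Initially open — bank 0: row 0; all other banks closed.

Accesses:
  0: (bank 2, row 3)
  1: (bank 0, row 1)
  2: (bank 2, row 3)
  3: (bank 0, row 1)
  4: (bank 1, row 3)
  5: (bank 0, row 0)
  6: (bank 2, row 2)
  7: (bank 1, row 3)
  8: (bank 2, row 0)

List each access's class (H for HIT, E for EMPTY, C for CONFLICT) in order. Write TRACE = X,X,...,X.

TRACE = E,C,H,H,E,C,C,H,C

  [0] b2 r3: no row ⇒ E
  [1] b0 r1: had r0 ⇒ C
  [2] b2 r3: had r3 ⇒ H
  [3] b0 r1: had r1 ⇒ H
  [4] b1 r3: no row ⇒ E
  [5] b0 r0: had r1 ⇒ C
  [6] b2 r2: had r3 ⇒ C
  [7] b1 r3: had r3 ⇒ H
  [8] b2 r0: had r2 ⇒ C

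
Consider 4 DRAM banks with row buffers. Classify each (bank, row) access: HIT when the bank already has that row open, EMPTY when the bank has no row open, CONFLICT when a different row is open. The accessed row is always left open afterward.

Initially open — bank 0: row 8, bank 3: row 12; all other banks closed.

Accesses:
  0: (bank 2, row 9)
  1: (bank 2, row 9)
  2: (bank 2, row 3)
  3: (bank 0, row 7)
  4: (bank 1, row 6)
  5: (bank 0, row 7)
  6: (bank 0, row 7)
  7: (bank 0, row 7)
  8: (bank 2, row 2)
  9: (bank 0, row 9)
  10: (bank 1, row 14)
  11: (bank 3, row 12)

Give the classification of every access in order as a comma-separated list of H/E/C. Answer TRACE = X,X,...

TRACE = E,H,C,C,E,H,H,H,C,C,C,H

step 0: bank2 None->9 [EMPTY]
step 1: bank2 9->9 [HIT]
step 2: bank2 9->3 [CONFLICT]
step 3: bank0 8->7 [CONFLICT]
step 4: bank1 None->6 [EMPTY]
step 5: bank0 7->7 [HIT]
step 6: bank0 7->7 [HIT]
step 7: bank0 7->7 [HIT]
step 8: bank2 3->2 [CONFLICT]
step 9: bank0 7->9 [CONFLICT]
step 10: bank1 6->14 [CONFLICT]
step 11: bank3 12->12 [HIT]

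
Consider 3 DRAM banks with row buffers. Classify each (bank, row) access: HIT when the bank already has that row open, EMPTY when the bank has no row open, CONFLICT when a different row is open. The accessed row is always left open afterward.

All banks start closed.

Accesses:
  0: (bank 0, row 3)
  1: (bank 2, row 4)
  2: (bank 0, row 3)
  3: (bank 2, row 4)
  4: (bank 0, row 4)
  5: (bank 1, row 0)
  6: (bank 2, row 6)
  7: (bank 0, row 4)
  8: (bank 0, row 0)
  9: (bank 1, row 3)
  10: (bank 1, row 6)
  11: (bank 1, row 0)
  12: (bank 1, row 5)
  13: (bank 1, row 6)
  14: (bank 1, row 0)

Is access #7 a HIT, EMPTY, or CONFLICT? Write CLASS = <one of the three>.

CLASS = HIT

0: bank 0 row 3 — prev None → EMPTY
1: bank 2 row 4 — prev None → EMPTY
2: bank 0 row 3 — prev 3 → HIT
3: bank 2 row 4 — prev 4 → HIT
4: bank 0 row 4 — prev 3 → CONFLICT
5: bank 1 row 0 — prev None → EMPTY
6: bank 2 row 6 — prev 4 → CONFLICT
7: bank 0 row 4 — prev 4 → HIT
8: bank 0 row 0 — prev 4 → CONFLICT
9: bank 1 row 3 — prev 0 → CONFLICT
10: bank 1 row 6 — prev 3 → CONFLICT
11: bank 1 row 0 — prev 6 → CONFLICT
12: bank 1 row 5 — prev 0 → CONFLICT
13: bank 1 row 6 — prev 5 → CONFLICT
14: bank 1 row 0 — prev 6 → CONFLICT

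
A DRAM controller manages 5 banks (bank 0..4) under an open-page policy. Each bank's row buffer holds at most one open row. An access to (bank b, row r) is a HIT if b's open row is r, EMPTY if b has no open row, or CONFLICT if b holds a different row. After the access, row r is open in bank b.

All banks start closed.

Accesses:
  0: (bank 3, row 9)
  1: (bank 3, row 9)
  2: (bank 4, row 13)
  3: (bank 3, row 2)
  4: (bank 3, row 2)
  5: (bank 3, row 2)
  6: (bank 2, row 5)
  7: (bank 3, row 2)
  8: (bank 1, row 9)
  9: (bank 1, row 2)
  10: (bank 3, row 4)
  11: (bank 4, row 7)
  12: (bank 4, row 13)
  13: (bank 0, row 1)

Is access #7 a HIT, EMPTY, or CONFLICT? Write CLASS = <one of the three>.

  [0] b3 r9: no row ⇒ E
  [1] b3 r9: had r9 ⇒ H
  [2] b4 r13: no row ⇒ E
  [3] b3 r2: had r9 ⇒ C
  [4] b3 r2: had r2 ⇒ H
  [5] b3 r2: had r2 ⇒ H
  [6] b2 r5: no row ⇒ E
  [7] b3 r2: had r2 ⇒ H
  [8] b1 r9: no row ⇒ E
  [9] b1 r2: had r9 ⇒ C
  [10] b3 r4: had r2 ⇒ C
  [11] b4 r7: had r13 ⇒ C
  [12] b4 r13: had r7 ⇒ C
  [13] b0 r1: no row ⇒ E

CLASS = HIT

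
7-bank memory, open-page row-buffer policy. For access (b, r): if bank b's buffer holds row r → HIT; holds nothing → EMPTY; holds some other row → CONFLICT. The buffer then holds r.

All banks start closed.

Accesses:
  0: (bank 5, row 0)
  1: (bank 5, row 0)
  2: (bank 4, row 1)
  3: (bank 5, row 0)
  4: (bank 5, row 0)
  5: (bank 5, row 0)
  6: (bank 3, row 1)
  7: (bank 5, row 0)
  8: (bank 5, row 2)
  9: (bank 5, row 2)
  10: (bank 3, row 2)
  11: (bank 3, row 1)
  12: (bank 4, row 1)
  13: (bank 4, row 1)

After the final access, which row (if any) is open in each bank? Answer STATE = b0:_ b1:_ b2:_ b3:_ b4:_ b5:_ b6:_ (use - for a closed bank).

0: bank 5 row 0 — prev None → EMPTY
1: bank 5 row 0 — prev 0 → HIT
2: bank 4 row 1 — prev None → EMPTY
3: bank 5 row 0 — prev 0 → HIT
4: bank 5 row 0 — prev 0 → HIT
5: bank 5 row 0 — prev 0 → HIT
6: bank 3 row 1 — prev None → EMPTY
7: bank 5 row 0 — prev 0 → HIT
8: bank 5 row 2 — prev 0 → CONFLICT
9: bank 5 row 2 — prev 2 → HIT
10: bank 3 row 2 — prev 1 → CONFLICT
11: bank 3 row 1 — prev 2 → CONFLICT
12: bank 4 row 1 — prev 1 → HIT
13: bank 4 row 1 — prev 1 → HIT

STATE = b0:- b1:- b2:- b3:1 b4:1 b5:2 b6:-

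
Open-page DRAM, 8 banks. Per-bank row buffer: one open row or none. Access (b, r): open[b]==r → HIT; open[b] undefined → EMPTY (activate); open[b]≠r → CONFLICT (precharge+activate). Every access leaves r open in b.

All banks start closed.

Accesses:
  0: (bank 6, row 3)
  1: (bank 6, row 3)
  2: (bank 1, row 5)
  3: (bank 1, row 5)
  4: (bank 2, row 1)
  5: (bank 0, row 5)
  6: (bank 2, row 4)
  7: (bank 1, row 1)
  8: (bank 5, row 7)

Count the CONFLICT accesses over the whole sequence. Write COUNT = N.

0: bank 6 row 3 — prev None → EMPTY
1: bank 6 row 3 — prev 3 → HIT
2: bank 1 row 5 — prev None → EMPTY
3: bank 1 row 5 — prev 5 → HIT
4: bank 2 row 1 — prev None → EMPTY
5: bank 0 row 5 — prev None → EMPTY
6: bank 2 row 4 — prev 1 → CONFLICT
7: bank 1 row 1 — prev 5 → CONFLICT
8: bank 5 row 7 — prev None → EMPTY

COUNT = 2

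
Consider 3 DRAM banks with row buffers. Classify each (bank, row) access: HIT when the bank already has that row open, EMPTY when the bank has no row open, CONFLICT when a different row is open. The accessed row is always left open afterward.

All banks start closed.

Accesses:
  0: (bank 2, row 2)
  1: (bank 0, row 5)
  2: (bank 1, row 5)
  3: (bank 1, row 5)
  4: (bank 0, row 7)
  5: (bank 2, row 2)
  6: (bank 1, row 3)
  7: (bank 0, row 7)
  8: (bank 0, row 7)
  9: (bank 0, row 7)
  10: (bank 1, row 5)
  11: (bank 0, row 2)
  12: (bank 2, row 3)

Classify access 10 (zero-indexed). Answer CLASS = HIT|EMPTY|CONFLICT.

0: bank 2 row 2 — prev None → EMPTY
1: bank 0 row 5 — prev None → EMPTY
2: bank 1 row 5 — prev None → EMPTY
3: bank 1 row 5 — prev 5 → HIT
4: bank 0 row 7 — prev 5 → CONFLICT
5: bank 2 row 2 — prev 2 → HIT
6: bank 1 row 3 — prev 5 → CONFLICT
7: bank 0 row 7 — prev 7 → HIT
8: bank 0 row 7 — prev 7 → HIT
9: bank 0 row 7 — prev 7 → HIT
10: bank 1 row 5 — prev 3 → CONFLICT
11: bank 0 row 2 — prev 7 → CONFLICT
12: bank 2 row 3 — prev 2 → CONFLICT

CLASS = CONFLICT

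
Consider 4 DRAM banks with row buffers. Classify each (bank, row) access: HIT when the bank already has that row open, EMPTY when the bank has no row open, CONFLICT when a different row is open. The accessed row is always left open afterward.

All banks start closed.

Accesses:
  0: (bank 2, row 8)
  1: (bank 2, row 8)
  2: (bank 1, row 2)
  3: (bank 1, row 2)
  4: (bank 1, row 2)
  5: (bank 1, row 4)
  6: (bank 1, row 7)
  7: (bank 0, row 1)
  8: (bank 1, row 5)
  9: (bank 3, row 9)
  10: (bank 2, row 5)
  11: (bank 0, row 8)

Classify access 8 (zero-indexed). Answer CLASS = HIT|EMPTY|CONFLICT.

CLASS = CONFLICT

step 0: bank2 None->8 [EMPTY]
step 1: bank2 8->8 [HIT]
step 2: bank1 None->2 [EMPTY]
step 3: bank1 2->2 [HIT]
step 4: bank1 2->2 [HIT]
step 5: bank1 2->4 [CONFLICT]
step 6: bank1 4->7 [CONFLICT]
step 7: bank0 None->1 [EMPTY]
step 8: bank1 7->5 [CONFLICT]
step 9: bank3 None->9 [EMPTY]
step 10: bank2 8->5 [CONFLICT]
step 11: bank0 1->8 [CONFLICT]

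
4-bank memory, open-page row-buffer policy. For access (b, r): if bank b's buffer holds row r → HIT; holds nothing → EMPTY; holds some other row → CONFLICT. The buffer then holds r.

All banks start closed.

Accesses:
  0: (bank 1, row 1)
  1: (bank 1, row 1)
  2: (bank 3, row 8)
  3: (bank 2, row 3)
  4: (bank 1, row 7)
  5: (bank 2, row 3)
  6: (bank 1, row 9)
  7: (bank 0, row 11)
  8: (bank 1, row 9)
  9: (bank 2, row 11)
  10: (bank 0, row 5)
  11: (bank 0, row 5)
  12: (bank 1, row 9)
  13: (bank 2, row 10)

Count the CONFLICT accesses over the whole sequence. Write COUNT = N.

0: bank 1 row 1 — prev None → EMPTY
1: bank 1 row 1 — prev 1 → HIT
2: bank 3 row 8 — prev None → EMPTY
3: bank 2 row 3 — prev None → EMPTY
4: bank 1 row 7 — prev 1 → CONFLICT
5: bank 2 row 3 — prev 3 → HIT
6: bank 1 row 9 — prev 7 → CONFLICT
7: bank 0 row 11 — prev None → EMPTY
8: bank 1 row 9 — prev 9 → HIT
9: bank 2 row 11 — prev 3 → CONFLICT
10: bank 0 row 5 — prev 11 → CONFLICT
11: bank 0 row 5 — prev 5 → HIT
12: bank 1 row 9 — prev 9 → HIT
13: bank 2 row 10 — prev 11 → CONFLICT

COUNT = 5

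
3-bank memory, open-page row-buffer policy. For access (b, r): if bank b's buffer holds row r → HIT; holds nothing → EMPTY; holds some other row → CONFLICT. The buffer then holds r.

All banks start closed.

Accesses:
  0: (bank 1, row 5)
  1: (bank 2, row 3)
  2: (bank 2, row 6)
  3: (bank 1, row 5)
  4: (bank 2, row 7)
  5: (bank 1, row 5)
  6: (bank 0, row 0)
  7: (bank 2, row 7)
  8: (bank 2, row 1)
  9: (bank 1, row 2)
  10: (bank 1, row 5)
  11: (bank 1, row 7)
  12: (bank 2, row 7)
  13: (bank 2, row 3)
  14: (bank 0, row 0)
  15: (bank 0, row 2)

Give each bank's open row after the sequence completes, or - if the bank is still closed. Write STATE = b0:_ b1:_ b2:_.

STATE = b0:2 b1:7 b2:3

0: bank 1 row 5 — prev None → EMPTY
1: bank 2 row 3 — prev None → EMPTY
2: bank 2 row 6 — prev 3 → CONFLICT
3: bank 1 row 5 — prev 5 → HIT
4: bank 2 row 7 — prev 6 → CONFLICT
5: bank 1 row 5 — prev 5 → HIT
6: bank 0 row 0 — prev None → EMPTY
7: bank 2 row 7 — prev 7 → HIT
8: bank 2 row 1 — prev 7 → CONFLICT
9: bank 1 row 2 — prev 5 → CONFLICT
10: bank 1 row 5 — prev 2 → CONFLICT
11: bank 1 row 7 — prev 5 → CONFLICT
12: bank 2 row 7 — prev 1 → CONFLICT
13: bank 2 row 3 — prev 7 → CONFLICT
14: bank 0 row 0 — prev 0 → HIT
15: bank 0 row 2 — prev 0 → CONFLICT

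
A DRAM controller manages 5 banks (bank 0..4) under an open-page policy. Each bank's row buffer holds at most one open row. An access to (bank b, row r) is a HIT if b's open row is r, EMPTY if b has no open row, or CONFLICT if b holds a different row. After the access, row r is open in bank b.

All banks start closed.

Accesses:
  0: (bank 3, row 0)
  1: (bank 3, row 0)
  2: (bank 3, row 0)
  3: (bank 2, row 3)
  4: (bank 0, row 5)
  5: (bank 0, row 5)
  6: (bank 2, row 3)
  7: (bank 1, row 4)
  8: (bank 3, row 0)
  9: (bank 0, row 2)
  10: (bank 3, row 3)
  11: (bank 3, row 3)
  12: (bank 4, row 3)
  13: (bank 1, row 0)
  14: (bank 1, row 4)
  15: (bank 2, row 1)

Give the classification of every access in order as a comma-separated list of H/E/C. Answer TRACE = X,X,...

step 0: bank3 None->0 [EMPTY]
step 1: bank3 0->0 [HIT]
step 2: bank3 0->0 [HIT]
step 3: bank2 None->3 [EMPTY]
step 4: bank0 None->5 [EMPTY]
step 5: bank0 5->5 [HIT]
step 6: bank2 3->3 [HIT]
step 7: bank1 None->4 [EMPTY]
step 8: bank3 0->0 [HIT]
step 9: bank0 5->2 [CONFLICT]
step 10: bank3 0->3 [CONFLICT]
step 11: bank3 3->3 [HIT]
step 12: bank4 None->3 [EMPTY]
step 13: bank1 4->0 [CONFLICT]
step 14: bank1 0->4 [CONFLICT]
step 15: bank2 3->1 [CONFLICT]

TRACE = E,H,H,E,E,H,H,E,H,C,C,H,E,C,C,C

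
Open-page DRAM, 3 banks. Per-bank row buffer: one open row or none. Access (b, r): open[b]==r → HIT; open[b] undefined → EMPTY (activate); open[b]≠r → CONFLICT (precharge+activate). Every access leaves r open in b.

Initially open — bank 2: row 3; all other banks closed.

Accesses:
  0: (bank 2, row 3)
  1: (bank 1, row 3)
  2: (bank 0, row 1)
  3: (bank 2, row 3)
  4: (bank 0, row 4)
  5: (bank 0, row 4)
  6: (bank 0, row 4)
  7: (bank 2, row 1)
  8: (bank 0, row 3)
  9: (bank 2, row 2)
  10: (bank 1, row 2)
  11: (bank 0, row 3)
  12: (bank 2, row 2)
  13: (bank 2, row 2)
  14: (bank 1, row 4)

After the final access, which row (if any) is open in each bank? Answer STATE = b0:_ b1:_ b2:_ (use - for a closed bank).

STATE = b0:3 b1:4 b2:2

  [0] b2 r3: had r3 ⇒ H
  [1] b1 r3: no row ⇒ E
  [2] b0 r1: no row ⇒ E
  [3] b2 r3: had r3 ⇒ H
  [4] b0 r4: had r1 ⇒ C
  [5] b0 r4: had r4 ⇒ H
  [6] b0 r4: had r4 ⇒ H
  [7] b2 r1: had r3 ⇒ C
  [8] b0 r3: had r4 ⇒ C
  [9] b2 r2: had r1 ⇒ C
  [10] b1 r2: had r3 ⇒ C
  [11] b0 r3: had r3 ⇒ H
  [12] b2 r2: had r2 ⇒ H
  [13] b2 r2: had r2 ⇒ H
  [14] b1 r4: had r2 ⇒ C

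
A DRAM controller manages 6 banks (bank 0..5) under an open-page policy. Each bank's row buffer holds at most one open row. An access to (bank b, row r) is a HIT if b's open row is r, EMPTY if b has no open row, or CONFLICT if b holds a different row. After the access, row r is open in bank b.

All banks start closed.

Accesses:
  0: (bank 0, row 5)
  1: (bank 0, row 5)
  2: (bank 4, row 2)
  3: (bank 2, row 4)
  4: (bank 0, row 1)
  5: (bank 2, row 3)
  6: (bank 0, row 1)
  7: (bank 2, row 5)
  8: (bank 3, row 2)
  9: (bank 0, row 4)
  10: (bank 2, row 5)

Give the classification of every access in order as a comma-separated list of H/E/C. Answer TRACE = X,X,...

step 0: bank0 None->5 [EMPTY]
step 1: bank0 5->5 [HIT]
step 2: bank4 None->2 [EMPTY]
step 3: bank2 None->4 [EMPTY]
step 4: bank0 5->1 [CONFLICT]
step 5: bank2 4->3 [CONFLICT]
step 6: bank0 1->1 [HIT]
step 7: bank2 3->5 [CONFLICT]
step 8: bank3 None->2 [EMPTY]
step 9: bank0 1->4 [CONFLICT]
step 10: bank2 5->5 [HIT]

TRACE = E,H,E,E,C,C,H,C,E,C,H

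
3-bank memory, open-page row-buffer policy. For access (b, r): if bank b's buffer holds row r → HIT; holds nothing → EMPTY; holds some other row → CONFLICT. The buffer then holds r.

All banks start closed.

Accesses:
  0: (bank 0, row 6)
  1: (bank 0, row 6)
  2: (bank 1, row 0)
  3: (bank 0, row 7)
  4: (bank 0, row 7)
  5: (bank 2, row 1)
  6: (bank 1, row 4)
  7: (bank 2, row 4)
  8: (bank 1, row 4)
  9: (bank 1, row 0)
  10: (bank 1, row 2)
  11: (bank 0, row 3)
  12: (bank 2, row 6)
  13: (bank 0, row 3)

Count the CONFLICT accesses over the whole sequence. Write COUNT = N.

step 0: bank0 None->6 [EMPTY]
step 1: bank0 6->6 [HIT]
step 2: bank1 None->0 [EMPTY]
step 3: bank0 6->7 [CONFLICT]
step 4: bank0 7->7 [HIT]
step 5: bank2 None->1 [EMPTY]
step 6: bank1 0->4 [CONFLICT]
step 7: bank2 1->4 [CONFLICT]
step 8: bank1 4->4 [HIT]
step 9: bank1 4->0 [CONFLICT]
step 10: bank1 0->2 [CONFLICT]
step 11: bank0 7->3 [CONFLICT]
step 12: bank2 4->6 [CONFLICT]
step 13: bank0 3->3 [HIT]

COUNT = 7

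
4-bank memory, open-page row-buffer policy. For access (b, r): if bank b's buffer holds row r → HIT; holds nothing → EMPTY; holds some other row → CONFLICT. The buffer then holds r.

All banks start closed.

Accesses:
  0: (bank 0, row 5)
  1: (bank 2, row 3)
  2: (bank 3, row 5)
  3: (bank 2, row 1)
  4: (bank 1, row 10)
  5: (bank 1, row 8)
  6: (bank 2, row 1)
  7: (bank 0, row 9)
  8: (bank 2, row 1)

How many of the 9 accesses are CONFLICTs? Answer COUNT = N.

step 0: bank0 None->5 [EMPTY]
step 1: bank2 None->3 [EMPTY]
step 2: bank3 None->5 [EMPTY]
step 3: bank2 3->1 [CONFLICT]
step 4: bank1 None->10 [EMPTY]
step 5: bank1 10->8 [CONFLICT]
step 6: bank2 1->1 [HIT]
step 7: bank0 5->9 [CONFLICT]
step 8: bank2 1->1 [HIT]

COUNT = 3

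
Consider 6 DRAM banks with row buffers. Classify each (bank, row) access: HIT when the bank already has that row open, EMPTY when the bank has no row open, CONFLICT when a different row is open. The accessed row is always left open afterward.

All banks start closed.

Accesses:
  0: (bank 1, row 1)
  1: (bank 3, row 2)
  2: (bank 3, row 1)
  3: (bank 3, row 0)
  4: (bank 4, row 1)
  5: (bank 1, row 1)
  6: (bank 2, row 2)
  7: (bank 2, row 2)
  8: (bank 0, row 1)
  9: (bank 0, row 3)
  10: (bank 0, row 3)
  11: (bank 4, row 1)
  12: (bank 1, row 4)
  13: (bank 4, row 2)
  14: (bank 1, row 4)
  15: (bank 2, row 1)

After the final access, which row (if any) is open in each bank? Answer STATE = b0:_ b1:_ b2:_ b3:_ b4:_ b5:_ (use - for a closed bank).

STATE = b0:3 b1:4 b2:1 b3:0 b4:2 b5:-

step 0: bank1 None->1 [EMPTY]
step 1: bank3 None->2 [EMPTY]
step 2: bank3 2->1 [CONFLICT]
step 3: bank3 1->0 [CONFLICT]
step 4: bank4 None->1 [EMPTY]
step 5: bank1 1->1 [HIT]
step 6: bank2 None->2 [EMPTY]
step 7: bank2 2->2 [HIT]
step 8: bank0 None->1 [EMPTY]
step 9: bank0 1->3 [CONFLICT]
step 10: bank0 3->3 [HIT]
step 11: bank4 1->1 [HIT]
step 12: bank1 1->4 [CONFLICT]
step 13: bank4 1->2 [CONFLICT]
step 14: bank1 4->4 [HIT]
step 15: bank2 2->1 [CONFLICT]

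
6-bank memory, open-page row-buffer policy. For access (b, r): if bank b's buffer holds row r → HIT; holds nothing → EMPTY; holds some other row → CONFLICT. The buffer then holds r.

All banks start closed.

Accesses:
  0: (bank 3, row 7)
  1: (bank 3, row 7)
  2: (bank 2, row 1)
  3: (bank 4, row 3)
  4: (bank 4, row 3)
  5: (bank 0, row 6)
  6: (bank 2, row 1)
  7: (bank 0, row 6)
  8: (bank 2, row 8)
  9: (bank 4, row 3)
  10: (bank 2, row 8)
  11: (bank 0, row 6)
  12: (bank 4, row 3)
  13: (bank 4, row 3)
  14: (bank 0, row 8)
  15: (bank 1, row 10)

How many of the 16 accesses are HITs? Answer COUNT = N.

step 0: bank3 None->7 [EMPTY]
step 1: bank3 7->7 [HIT]
step 2: bank2 None->1 [EMPTY]
step 3: bank4 None->3 [EMPTY]
step 4: bank4 3->3 [HIT]
step 5: bank0 None->6 [EMPTY]
step 6: bank2 1->1 [HIT]
step 7: bank0 6->6 [HIT]
step 8: bank2 1->8 [CONFLICT]
step 9: bank4 3->3 [HIT]
step 10: bank2 8->8 [HIT]
step 11: bank0 6->6 [HIT]
step 12: bank4 3->3 [HIT]
step 13: bank4 3->3 [HIT]
step 14: bank0 6->8 [CONFLICT]
step 15: bank1 None->10 [EMPTY]

COUNT = 9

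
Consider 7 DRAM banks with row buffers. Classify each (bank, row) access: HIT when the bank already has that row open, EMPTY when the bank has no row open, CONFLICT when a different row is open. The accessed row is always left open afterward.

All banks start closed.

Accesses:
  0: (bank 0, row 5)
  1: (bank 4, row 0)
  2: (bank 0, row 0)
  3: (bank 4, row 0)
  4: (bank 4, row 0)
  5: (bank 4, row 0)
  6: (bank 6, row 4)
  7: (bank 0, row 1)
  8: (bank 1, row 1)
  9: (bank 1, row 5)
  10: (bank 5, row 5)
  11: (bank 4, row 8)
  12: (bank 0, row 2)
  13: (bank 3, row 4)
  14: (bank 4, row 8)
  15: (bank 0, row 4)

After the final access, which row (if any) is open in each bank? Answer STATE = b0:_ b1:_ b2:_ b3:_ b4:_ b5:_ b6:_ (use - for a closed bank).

step 0: bank0 None->5 [EMPTY]
step 1: bank4 None->0 [EMPTY]
step 2: bank0 5->0 [CONFLICT]
step 3: bank4 0->0 [HIT]
step 4: bank4 0->0 [HIT]
step 5: bank4 0->0 [HIT]
step 6: bank6 None->4 [EMPTY]
step 7: bank0 0->1 [CONFLICT]
step 8: bank1 None->1 [EMPTY]
step 9: bank1 1->5 [CONFLICT]
step 10: bank5 None->5 [EMPTY]
step 11: bank4 0->8 [CONFLICT]
step 12: bank0 1->2 [CONFLICT]
step 13: bank3 None->4 [EMPTY]
step 14: bank4 8->8 [HIT]
step 15: bank0 2->4 [CONFLICT]

STATE = b0:4 b1:5 b2:- b3:4 b4:8 b5:5 b6:4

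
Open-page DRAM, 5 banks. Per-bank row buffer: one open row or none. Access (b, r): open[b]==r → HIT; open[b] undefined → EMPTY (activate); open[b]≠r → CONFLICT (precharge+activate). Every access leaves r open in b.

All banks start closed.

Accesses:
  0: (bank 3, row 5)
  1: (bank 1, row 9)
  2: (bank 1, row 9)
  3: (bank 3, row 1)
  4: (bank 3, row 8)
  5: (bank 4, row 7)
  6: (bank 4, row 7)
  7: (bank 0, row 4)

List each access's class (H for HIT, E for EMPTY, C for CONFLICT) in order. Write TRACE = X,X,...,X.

#0 (3,5) E
#1 (1,9) E
#2 (1,9) H  (was 9)
#3 (3,1) C  (was 5)
#4 (3,8) C  (was 1)
#5 (4,7) E
#6 (4,7) H  (was 7)
#7 (0,4) E

TRACE = E,E,H,C,C,E,H,E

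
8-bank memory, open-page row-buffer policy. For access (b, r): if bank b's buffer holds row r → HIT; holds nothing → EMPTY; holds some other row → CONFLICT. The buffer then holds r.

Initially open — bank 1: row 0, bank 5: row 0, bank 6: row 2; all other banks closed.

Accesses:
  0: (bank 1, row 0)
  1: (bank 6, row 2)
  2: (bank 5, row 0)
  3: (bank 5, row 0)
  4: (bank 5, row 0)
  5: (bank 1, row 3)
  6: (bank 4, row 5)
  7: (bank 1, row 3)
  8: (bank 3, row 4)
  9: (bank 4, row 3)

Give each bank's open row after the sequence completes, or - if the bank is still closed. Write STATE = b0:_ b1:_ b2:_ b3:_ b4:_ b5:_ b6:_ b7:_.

step 0: bank1 0->0 [HIT]
step 1: bank6 2->2 [HIT]
step 2: bank5 0->0 [HIT]
step 3: bank5 0->0 [HIT]
step 4: bank5 0->0 [HIT]
step 5: bank1 0->3 [CONFLICT]
step 6: bank4 None->5 [EMPTY]
step 7: bank1 3->3 [HIT]
step 8: bank3 None->4 [EMPTY]
step 9: bank4 5->3 [CONFLICT]

STATE = b0:- b1:3 b2:- b3:4 b4:3 b5:0 b6:2 b7:-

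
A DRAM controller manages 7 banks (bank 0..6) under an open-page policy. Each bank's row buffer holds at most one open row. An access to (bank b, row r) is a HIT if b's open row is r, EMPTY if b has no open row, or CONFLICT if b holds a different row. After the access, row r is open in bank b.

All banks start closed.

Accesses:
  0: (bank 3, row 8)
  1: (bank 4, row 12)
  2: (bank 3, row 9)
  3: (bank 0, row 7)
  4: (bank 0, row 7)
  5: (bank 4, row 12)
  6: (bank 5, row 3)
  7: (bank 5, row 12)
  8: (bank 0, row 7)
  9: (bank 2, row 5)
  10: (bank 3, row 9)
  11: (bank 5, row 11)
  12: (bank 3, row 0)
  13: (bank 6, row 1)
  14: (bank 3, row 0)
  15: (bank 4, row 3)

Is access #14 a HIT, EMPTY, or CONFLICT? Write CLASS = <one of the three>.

step 0: bank3 None->8 [EMPTY]
step 1: bank4 None->12 [EMPTY]
step 2: bank3 8->9 [CONFLICT]
step 3: bank0 None->7 [EMPTY]
step 4: bank0 7->7 [HIT]
step 5: bank4 12->12 [HIT]
step 6: bank5 None->3 [EMPTY]
step 7: bank5 3->12 [CONFLICT]
step 8: bank0 7->7 [HIT]
step 9: bank2 None->5 [EMPTY]
step 10: bank3 9->9 [HIT]
step 11: bank5 12->11 [CONFLICT]
step 12: bank3 9->0 [CONFLICT]
step 13: bank6 None->1 [EMPTY]
step 14: bank3 0->0 [HIT]
step 15: bank4 12->3 [CONFLICT]

CLASS = HIT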